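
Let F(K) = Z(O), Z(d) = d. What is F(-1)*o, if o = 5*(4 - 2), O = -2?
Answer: -20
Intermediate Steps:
o = 10 (o = 5*2 = 10)
F(K) = -2
F(-1)*o = -2*10 = -20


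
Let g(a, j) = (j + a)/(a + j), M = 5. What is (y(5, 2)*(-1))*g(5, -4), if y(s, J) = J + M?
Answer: -7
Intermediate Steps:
y(s, J) = 5 + J (y(s, J) = J + 5 = 5 + J)
g(a, j) = 1 (g(a, j) = (a + j)/(a + j) = 1)
(y(5, 2)*(-1))*g(5, -4) = ((5 + 2)*(-1))*1 = (7*(-1))*1 = -7*1 = -7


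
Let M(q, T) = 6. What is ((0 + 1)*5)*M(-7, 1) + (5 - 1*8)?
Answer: 27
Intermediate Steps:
((0 + 1)*5)*M(-7, 1) + (5 - 1*8) = ((0 + 1)*5)*6 + (5 - 1*8) = (1*5)*6 + (5 - 8) = 5*6 - 3 = 30 - 3 = 27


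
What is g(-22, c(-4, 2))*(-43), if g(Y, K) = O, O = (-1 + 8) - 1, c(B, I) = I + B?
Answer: -258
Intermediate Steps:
c(B, I) = B + I
O = 6 (O = 7 - 1 = 6)
g(Y, K) = 6
g(-22, c(-4, 2))*(-43) = 6*(-43) = -258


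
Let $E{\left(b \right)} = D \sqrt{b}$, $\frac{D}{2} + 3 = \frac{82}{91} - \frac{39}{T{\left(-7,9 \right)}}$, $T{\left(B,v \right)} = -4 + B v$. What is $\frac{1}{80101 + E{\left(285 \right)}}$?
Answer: $\frac{2977627234309}{238510821596310649} + \frac{112770112 \sqrt{285}}{238510821596310649} \approx 1.2492 \cdot 10^{-5}$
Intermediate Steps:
$D = - \frac{18496}{6097}$ ($D = -6 + 2 \left(\frac{82}{91} - \frac{39}{-4 - 63}\right) = -6 + 2 \left(82 \cdot \frac{1}{91} - \frac{39}{-4 - 63}\right) = -6 + 2 \left(\frac{82}{91} - \frac{39}{-67}\right) = -6 + 2 \left(\frac{82}{91} - - \frac{39}{67}\right) = -6 + 2 \left(\frac{82}{91} + \frac{39}{67}\right) = -6 + 2 \cdot \frac{9043}{6097} = -6 + \frac{18086}{6097} = - \frac{18496}{6097} \approx -3.0336$)
$E{\left(b \right)} = - \frac{18496 \sqrt{b}}{6097}$
$\frac{1}{80101 + E{\left(285 \right)}} = \frac{1}{80101 - \frac{18496 \sqrt{285}}{6097}}$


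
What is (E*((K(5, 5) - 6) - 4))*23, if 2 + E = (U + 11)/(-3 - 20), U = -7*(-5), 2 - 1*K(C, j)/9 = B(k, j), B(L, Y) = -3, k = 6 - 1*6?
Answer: -3220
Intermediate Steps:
k = 0 (k = 6 - 6 = 0)
K(C, j) = 45 (K(C, j) = 18 - 9*(-3) = 18 + 27 = 45)
U = 35
E = -4 (E = -2 + (35 + 11)/(-3 - 20) = -2 + 46/(-23) = -2 + 46*(-1/23) = -2 - 2 = -4)
(E*((K(5, 5) - 6) - 4))*23 = -4*((45 - 6) - 4)*23 = -4*(39 - 4)*23 = -4*35*23 = -140*23 = -3220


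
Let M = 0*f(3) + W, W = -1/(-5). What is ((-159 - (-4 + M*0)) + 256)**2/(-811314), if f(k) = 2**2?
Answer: -10201/811314 ≈ -0.012573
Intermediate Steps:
W = 1/5 (W = -1*(-1/5) = 1/5 ≈ 0.20000)
f(k) = 4
M = 1/5 (M = 0*4 + 1/5 = 0 + 1/5 = 1/5 ≈ 0.20000)
((-159 - (-4 + M*0)) + 256)**2/(-811314) = ((-159 - (-4 + (1/5)*0)) + 256)**2/(-811314) = ((-159 - (-4 + 0)) + 256)**2*(-1/811314) = ((-159 - 1*(-4)) + 256)**2*(-1/811314) = ((-159 + 4) + 256)**2*(-1/811314) = (-155 + 256)**2*(-1/811314) = 101**2*(-1/811314) = 10201*(-1/811314) = -10201/811314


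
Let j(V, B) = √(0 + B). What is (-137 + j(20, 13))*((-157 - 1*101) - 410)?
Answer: 91516 - 668*√13 ≈ 89108.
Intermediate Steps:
j(V, B) = √B
(-137 + j(20, 13))*((-157 - 1*101) - 410) = (-137 + √13)*((-157 - 1*101) - 410) = (-137 + √13)*((-157 - 101) - 410) = (-137 + √13)*(-258 - 410) = (-137 + √13)*(-668) = 91516 - 668*√13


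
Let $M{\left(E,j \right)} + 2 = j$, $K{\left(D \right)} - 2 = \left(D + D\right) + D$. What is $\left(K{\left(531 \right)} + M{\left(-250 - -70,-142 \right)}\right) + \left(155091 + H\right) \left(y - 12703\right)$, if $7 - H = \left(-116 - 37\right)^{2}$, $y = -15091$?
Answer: $-3660162615$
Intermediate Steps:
$H = -23402$ ($H = 7 - \left(-116 - 37\right)^{2} = 7 - \left(-153\right)^{2} = 7 - 23409 = -23402$)
$K{\left(D \right)} = 2 + 3 D$ ($K{\left(D \right)} = 2 + \left(\left(D + D\right) + D\right) = 2 + \left(2 D + D\right) = 2 + 3 D$)
$M{\left(E,j \right)} = -2 + j$
$\left(K{\left(531 \right)} + M{\left(-250 - -70,-142 \right)}\right) + \left(155091 + H\right) \left(y - 12703\right) = \left(\left(2 + 3 \cdot 531\right) - 144\right) + \left(155091 - 23402\right) \left(-15091 - 12703\right) = \left(\left(2 + 1593\right) - 144\right) + 131689 \left(-27794\right) = \left(1595 - 144\right) - 3660164066 = 1451 - 3660164066 = -3660162615$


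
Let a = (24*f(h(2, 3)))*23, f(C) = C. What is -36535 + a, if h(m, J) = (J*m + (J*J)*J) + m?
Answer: -17215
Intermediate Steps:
h(m, J) = m + J³ + J*m (h(m, J) = (J*m + J²*J) + m = (J*m + J³) + m = (J³ + J*m) + m = m + J³ + J*m)
a = 19320 (a = (24*(2 + 3³ + 3*2))*23 = (24*(2 + 27 + 6))*23 = (24*35)*23 = 840*23 = 19320)
-36535 + a = -36535 + 19320 = -17215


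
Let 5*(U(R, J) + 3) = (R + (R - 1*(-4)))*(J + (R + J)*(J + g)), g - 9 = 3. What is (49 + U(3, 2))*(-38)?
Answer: -7220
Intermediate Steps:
g = 12 (g = 9 + 3 = 12)
U(R, J) = -3 + (4 + 2*R)*(J + (12 + J)*(J + R))/5 (U(R, J) = -3 + ((R + (R - 1*(-4)))*(J + (R + J)*(J + 12)))/5 = -3 + ((R + (R + 4))*(J + (J + R)*(12 + J)))/5 = -3 + ((R + (4 + R))*(J + (12 + J)*(J + R)))/5 = -3 + ((4 + 2*R)*(J + (12 + J)*(J + R)))/5 = -3 + (4 + 2*R)*(J + (12 + J)*(J + R))/5)
(49 + U(3, 2))*(-38) = (49 + (-3 + (⅘)*2² + (24/5)*3² + (48/5)*3 + (52/5)*2 + 6*2*3 + (⅖)*2*3² + (⅖)*3*2²))*(-38) = (49 + (-3 + (⅘)*4 + (24/5)*9 + 144/5 + 104/5 + 36 + (⅖)*2*9 + (⅖)*3*4))*(-38) = (49 + (-3 + 16/5 + 216/5 + 144/5 + 104/5 + 36 + 36/5 + 24/5))*(-38) = (49 + 141)*(-38) = 190*(-38) = -7220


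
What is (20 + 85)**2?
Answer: 11025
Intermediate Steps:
(20 + 85)**2 = 105**2 = 11025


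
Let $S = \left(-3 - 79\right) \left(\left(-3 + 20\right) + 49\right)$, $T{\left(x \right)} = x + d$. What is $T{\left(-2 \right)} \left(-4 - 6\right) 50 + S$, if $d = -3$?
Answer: $-2912$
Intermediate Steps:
$T{\left(x \right)} = -3 + x$ ($T{\left(x \right)} = x - 3 = -3 + x$)
$S = -5412$ ($S = - 82 \left(17 + 49\right) = \left(-82\right) 66 = -5412$)
$T{\left(-2 \right)} \left(-4 - 6\right) 50 + S = \left(-3 - 2\right) \left(-4 - 6\right) 50 - 5412 = \left(-5\right) \left(-10\right) 50 - 5412 = 50 \cdot 50 - 5412 = 2500 - 5412 = -2912$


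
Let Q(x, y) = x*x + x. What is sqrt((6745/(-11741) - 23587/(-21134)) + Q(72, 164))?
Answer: 27*sqrt(443962367401224886)/248134294 ≈ 72.502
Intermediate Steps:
Q(x, y) = x + x**2 (Q(x, y) = x**2 + x = x + x**2)
sqrt((6745/(-11741) - 23587/(-21134)) + Q(72, 164)) = sqrt((6745/(-11741) - 23587/(-21134)) + 72*(1 + 72)) = sqrt((6745*(-1/11741) - 23587*(-1/21134)) + 72*73) = sqrt((-6745/11741 + 23587/21134) + 5256) = sqrt(134386137/248134294 + 5256) = sqrt(1304328235401/248134294) = 27*sqrt(443962367401224886)/248134294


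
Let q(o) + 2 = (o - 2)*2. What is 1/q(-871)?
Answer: -1/1748 ≈ -0.00057208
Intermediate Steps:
q(o) = -6 + 2*o (q(o) = -2 + (o - 2)*2 = -2 + (-2 + o)*2 = -2 + (-4 + 2*o) = -6 + 2*o)
1/q(-871) = 1/(-6 + 2*(-871)) = 1/(-6 - 1742) = 1/(-1748) = -1/1748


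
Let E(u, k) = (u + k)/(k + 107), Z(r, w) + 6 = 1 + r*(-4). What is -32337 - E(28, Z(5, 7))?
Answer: -2651637/82 ≈ -32337.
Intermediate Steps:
Z(r, w) = -5 - 4*r (Z(r, w) = -6 + (1 + r*(-4)) = -6 + (1 - 4*r) = -5 - 4*r)
E(u, k) = (k + u)/(107 + k)
-32337 - E(28, Z(5, 7)) = -32337 - ((-5 - 4*5) + 28)/(107 + (-5 - 4*5)) = -32337 - ((-5 - 20) + 28)/(107 + (-5 - 20)) = -32337 - (-25 + 28)/(107 - 25) = -32337 - 3/82 = -2651637/82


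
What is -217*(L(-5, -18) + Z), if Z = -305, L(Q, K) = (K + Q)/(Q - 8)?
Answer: 855414/13 ≈ 65801.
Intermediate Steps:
L(Q, K) = (K + Q)/(-8 + Q)
-217*(L(-5, -18) + Z) = -217*((-18 - 5)/(-8 - 5) - 305) = -217*(-23/(-13) - 305) = -217*(-1/13*(-23) - 305) = -217*(23/13 - 305) = -217*(-3942/13) = 855414/13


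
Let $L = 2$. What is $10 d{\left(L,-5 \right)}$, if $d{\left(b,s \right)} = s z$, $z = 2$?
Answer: $-100$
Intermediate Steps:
$d{\left(b,s \right)} = 2 s$ ($d{\left(b,s \right)} = s 2 = 2 s$)
$10 d{\left(L,-5 \right)} = 10 \cdot 2 \left(-5\right) = 10 \left(-10\right) = -100$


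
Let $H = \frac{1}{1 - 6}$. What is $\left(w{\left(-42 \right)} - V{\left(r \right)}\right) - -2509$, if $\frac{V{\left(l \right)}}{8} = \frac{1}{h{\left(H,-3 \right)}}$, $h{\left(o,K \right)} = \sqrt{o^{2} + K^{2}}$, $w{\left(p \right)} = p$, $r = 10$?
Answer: $2467 - \frac{20 \sqrt{226}}{113} \approx 2464.3$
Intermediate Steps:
$H = - \frac{1}{5}$ ($H = \frac{1}{-5} = - \frac{1}{5} \approx -0.2$)
$h{\left(o,K \right)} = \sqrt{K^{2} + o^{2}}$
$V{\left(l \right)} = \frac{20 \sqrt{226}}{113}$ ($V{\left(l \right)} = \frac{8}{\sqrt{\left(-3\right)^{2} + \left(- \frac{1}{5}\right)^{2}}} = \frac{8}{\sqrt{9 + \frac{1}{25}}} = \frac{8}{\sqrt{\frac{226}{25}}} = \frac{8}{\frac{1}{5} \sqrt{226}} = 8 \frac{5 \sqrt{226}}{226} = \frac{20 \sqrt{226}}{113}$)
$\left(w{\left(-42 \right)} - V{\left(r \right)}\right) - -2509 = \left(-42 - \frac{20 \sqrt{226}}{113}\right) - -2509 = \left(-42 - \frac{20 \sqrt{226}}{113}\right) + 2509 = 2467 - \frac{20 \sqrt{226}}{113}$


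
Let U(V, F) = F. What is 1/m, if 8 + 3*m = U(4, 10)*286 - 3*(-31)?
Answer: 3/2945 ≈ 0.0010187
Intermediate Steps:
m = 2945/3 (m = -8/3 + (10*286 - 3*(-31))/3 = -8/3 + (2860 + 93)/3 = -8/3 + (⅓)*2953 = -8/3 + 2953/3 = 2945/3 ≈ 981.67)
1/m = 1/(2945/3) = 3/2945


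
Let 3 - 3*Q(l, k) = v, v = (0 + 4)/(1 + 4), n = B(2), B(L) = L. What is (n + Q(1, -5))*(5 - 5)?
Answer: 0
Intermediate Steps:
n = 2
v = 4/5 ≈ 0.80000
Q(l, k) = 11/15 (Q(l, k) = 1 - 1/3*4/5 = 1 - 4/15 = 11/15)
(n + Q(1, -5))*(5 - 5) = (2 + 11/15)*(5 - 5) = (41/15)*0 = 0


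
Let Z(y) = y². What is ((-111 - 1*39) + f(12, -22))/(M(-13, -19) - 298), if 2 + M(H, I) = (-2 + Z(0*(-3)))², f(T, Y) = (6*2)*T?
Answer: 3/148 ≈ 0.020270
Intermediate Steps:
f(T, Y) = 12*T
M(H, I) = 2 (M(H, I) = -2 + (-2 + (0*(-3))²)² = -2 + (-2 + 0²)² = -2 + (-2 + 0)² = -2 + (-2)² = -2 + 4 = 2)
((-111 - 1*39) + f(12, -22))/(M(-13, -19) - 298) = ((-111 - 1*39) + 12*12)/(2 - 298) = ((-111 - 39) + 144)/(-296) = (-150 + 144)*(-1/296) = -6*(-1/296) = 3/148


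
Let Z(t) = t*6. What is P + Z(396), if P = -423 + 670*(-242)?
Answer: -160187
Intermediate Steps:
Z(t) = 6*t
P = -162563 (P = -423 - 162140 = -162563)
P + Z(396) = -162563 + 6*396 = -162563 + 2376 = -160187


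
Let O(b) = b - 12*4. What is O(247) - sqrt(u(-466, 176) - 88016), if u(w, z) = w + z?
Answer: 199 - I*sqrt(88306) ≈ 199.0 - 297.16*I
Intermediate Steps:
O(b) = -48 + b (O(b) = b - 48 = -48 + b)
O(247) - sqrt(u(-466, 176) - 88016) = (-48 + 247) - sqrt((-466 + 176) - 88016) = 199 - sqrt(-290 - 88016) = 199 - sqrt(-88306) = 199 - I*sqrt(88306)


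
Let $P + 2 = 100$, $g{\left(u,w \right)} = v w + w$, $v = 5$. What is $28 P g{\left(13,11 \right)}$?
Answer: $181104$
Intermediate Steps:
$g{\left(u,w \right)} = 6 w$ ($g{\left(u,w \right)} = 5 w + w = 6 w$)
$P = 98$ ($P = -2 + 100 = 98$)
$28 P g{\left(13,11 \right)} = 28 \cdot 98 \cdot 6 \cdot 11 = 2744 \cdot 66 = 181104$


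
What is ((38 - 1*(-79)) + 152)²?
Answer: 72361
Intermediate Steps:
((38 - 1*(-79)) + 152)² = ((38 + 79) + 152)² = (117 + 152)² = 269² = 72361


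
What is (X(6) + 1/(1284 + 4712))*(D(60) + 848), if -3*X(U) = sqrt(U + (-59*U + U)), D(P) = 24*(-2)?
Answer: 200/1499 - 800*I*sqrt(38) ≈ 0.13342 - 4931.5*I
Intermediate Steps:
D(P) = -48
X(U) = -sqrt(57)*sqrt(-U)/3 (X(U) = -sqrt(U + (-59*U + U))/3 = -sqrt(U - 58*U)/3 = -sqrt(57)*sqrt(-U)/3)
(X(6) + 1/(1284 + 4712))*(D(60) + 848) = (-sqrt(57)*sqrt(-1*6)/3 + 1/(1284 + 4712))*(-48 + 848) = (-sqrt(57)*sqrt(-6)/3 + 1/5996)*800 = (-sqrt(57)*I*sqrt(6)/3 + 1/5996)*800 = (-I*sqrt(38) + 1/5996)*800 = (1/5996 - I*sqrt(38))*800 = 200/1499 - 800*I*sqrt(38)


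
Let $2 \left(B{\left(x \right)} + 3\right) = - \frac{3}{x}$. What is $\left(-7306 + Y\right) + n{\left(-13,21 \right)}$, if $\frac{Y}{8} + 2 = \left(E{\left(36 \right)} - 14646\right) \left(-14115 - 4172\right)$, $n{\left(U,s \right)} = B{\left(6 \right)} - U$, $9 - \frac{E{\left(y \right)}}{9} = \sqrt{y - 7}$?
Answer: $\frac{8523175711}{4} + 1316664 \sqrt{29} \approx 2.1379 \cdot 10^{9}$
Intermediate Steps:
$E{\left(y \right)} = 81 - 9 \sqrt{-7 + y}$ ($E{\left(y \right)} = 81 - 9 \sqrt{y - 7} = 81 - 9 \sqrt{-7 + y}$)
$B{\left(x \right)} = -3 - \frac{3}{2 x}$ ($B{\left(x \right)} = -3 + \frac{\left(-3\right) \frac{1}{x}}{2} = -3 - \frac{3}{2 x}$)
$n{\left(U,s \right)} = - \frac{13}{4} - U$ ($n{\left(U,s \right)} = \left(-3 - \frac{3}{2 \cdot 6}\right) - U = \left(-3 - \frac{1}{4}\right) - U = - \frac{13}{4} - U$)
$Y = 2130801224 + 1316664 \sqrt{29}$ ($Y = -16 + 8 \left(\left(81 - 9 \sqrt{-7 + 36}\right) - 14646\right) \left(-14115 - 4172\right) = -16 + 8 \left(\left(81 - 9 \sqrt{29}\right) - 14646\right) \left(-18287\right) = -16 + 8 \left(-14565 - 9 \sqrt{29}\right) \left(-18287\right) = -16 + 8 \left(266350155 + 164583 \sqrt{29}\right) = -16 + \left(2130801240 + 1316664 \sqrt{29}\right) = 2130801224 + 1316664 \sqrt{29} \approx 2.1379 \cdot 10^{9}$)
$\left(-7306 + Y\right) + n{\left(-13,21 \right)} = \left(-7306 + \left(2130801224 + 1316664 \sqrt{29}\right)\right) - - \frac{39}{4} = \left(2130793918 + 1316664 \sqrt{29}\right) + \left(- \frac{13}{4} + 13\right) = \left(2130793918 + 1316664 \sqrt{29}\right) + \frac{39}{4} = \frac{8523175711}{4} + 1316664 \sqrt{29}$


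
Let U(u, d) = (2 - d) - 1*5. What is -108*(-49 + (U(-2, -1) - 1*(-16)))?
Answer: 3780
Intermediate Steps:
U(u, d) = -3 - d (U(u, d) = (2 - d) - 5 = -3 - d)
-108*(-49 + (U(-2, -1) - 1*(-16))) = -108*(-49 + ((-3 - 1*(-1)) - 1*(-16))) = -108*(-49 + ((-3 + 1) + 16)) = -108*(-49 + (-2 + 16)) = -108*(-49 + 14) = -108*(-35) = 3780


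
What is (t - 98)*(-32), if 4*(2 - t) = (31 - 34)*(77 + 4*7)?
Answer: 552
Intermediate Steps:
t = 323/4 (t = 2 - (31 - 34)*(77 + 4*7)/4 = 2 - (-3)*(77 + 28)/4 = 2 - (-3)*105/4 = 2 - 1/4*(-315) = 2 + 315/4 = 323/4 ≈ 80.750)
(t - 98)*(-32) = (323/4 - 98)*(-32) = -69/4*(-32) = 552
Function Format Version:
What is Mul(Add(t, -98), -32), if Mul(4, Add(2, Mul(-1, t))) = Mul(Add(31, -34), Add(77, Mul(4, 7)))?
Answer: 552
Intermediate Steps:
t = Rational(323, 4) (t = Add(2, Mul(Rational(-1, 4), Mul(Add(31, -34), Add(77, Mul(4, 7))))) = Add(2, Mul(Rational(-1, 4), Mul(-3, Add(77, 28)))) = Add(2, Mul(Rational(-1, 4), Mul(-3, 105))) = Add(2, Mul(Rational(-1, 4), -315)) = Add(2, Rational(315, 4)) = Rational(323, 4) ≈ 80.750)
Mul(Add(t, -98), -32) = Mul(Add(Rational(323, 4), -98), -32) = Mul(Rational(-69, 4), -32) = 552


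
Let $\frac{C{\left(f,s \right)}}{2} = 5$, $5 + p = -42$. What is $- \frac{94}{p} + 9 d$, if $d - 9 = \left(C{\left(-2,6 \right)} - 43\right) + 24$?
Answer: $2$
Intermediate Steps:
$p = -47$ ($p = -5 - 42 = -47$)
$C{\left(f,s \right)} = 10$ ($C{\left(f,s \right)} = 2 \cdot 5 = 10$)
$d = 0$ ($d = 9 + \left(\left(10 - 43\right) + 24\right) = 9 + \left(-33 + 24\right) = 9 - 9 = 0$)
$- \frac{94}{p} + 9 d = - \frac{94}{-47} + 9 \cdot 0 = \left(-94\right) \left(- \frac{1}{47}\right) + 0 = 2 + 0 = 2$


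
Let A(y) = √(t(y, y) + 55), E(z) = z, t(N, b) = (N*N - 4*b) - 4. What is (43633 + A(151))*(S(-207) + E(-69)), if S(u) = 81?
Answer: 523596 + 72*√618 ≈ 5.2539e+5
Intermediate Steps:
t(N, b) = -4 + N² - 4*b (t(N, b) = (N² - 4*b) - 4 = -4 + N² - 4*b)
A(y) = √(51 + y² - 4*y) (A(y) = √((-4 + y² - 4*y) + 55) = √(51 + y² - 4*y))
(43633 + A(151))*(S(-207) + E(-69)) = (43633 + √(51 + 151² - 4*151))*(81 - 69) = (43633 + √(51 + 22801 - 604))*12 = (43633 + √22248)*12 = (43633 + 6*√618)*12 = 523596 + 72*√618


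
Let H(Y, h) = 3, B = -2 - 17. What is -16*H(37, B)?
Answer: -48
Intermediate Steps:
B = -19
-16*H(37, B) = -16*3 = -48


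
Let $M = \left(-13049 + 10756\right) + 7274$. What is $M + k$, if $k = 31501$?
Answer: $36482$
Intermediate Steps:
$M = 4981$ ($M = -2293 + 7274 = 4981$)
$M + k = 4981 + 31501 = 36482$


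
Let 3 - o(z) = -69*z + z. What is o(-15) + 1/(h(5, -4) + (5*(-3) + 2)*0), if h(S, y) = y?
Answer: -4069/4 ≈ -1017.3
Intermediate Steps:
o(z) = 3 + 68*z (o(z) = 3 - (-69*z + z) = 3 - (-68)*z = 3 + 68*z)
o(-15) + 1/(h(5, -4) + (5*(-3) + 2)*0) = (3 + 68*(-15)) + 1/(-4 + (5*(-3) + 2)*0) = (3 - 1020) + 1/(-4 + (-15 + 2)*0) = -1017 + 1/(-4 - 13*0) = -1017 + 1/(-4 + 0) = -1017 + 1/(-4) = -1017 - ¼ = -4069/4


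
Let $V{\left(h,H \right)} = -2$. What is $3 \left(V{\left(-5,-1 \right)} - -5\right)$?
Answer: $9$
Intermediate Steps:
$3 \left(V{\left(-5,-1 \right)} - -5\right) = 3 \left(-2 - -5\right) = 3 \left(-2 + \left(-9 + 14\right)\right) = 3 \left(-2 + 5\right) = 3 \cdot 3 = 9$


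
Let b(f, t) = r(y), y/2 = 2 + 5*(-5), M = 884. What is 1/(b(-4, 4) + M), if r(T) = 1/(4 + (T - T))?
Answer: 4/3537 ≈ 0.0011309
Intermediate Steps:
y = -46 (y = 2*(2 + 5*(-5)) = 2*(2 - 25) = 2*(-23) = -46)
r(T) = ¼ (r(T) = 1/(4 + 0) = 1/4 = ¼)
b(f, t) = ¼
1/(b(-4, 4) + M) = 1/(¼ + 884) = 1/(3537/4) = 4/3537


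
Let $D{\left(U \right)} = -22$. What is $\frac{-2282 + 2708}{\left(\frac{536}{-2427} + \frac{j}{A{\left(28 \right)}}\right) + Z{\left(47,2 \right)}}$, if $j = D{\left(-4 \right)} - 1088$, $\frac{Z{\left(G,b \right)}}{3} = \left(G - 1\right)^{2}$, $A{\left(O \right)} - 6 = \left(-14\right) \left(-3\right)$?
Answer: $\frac{8271216}{122799485} \approx 0.067356$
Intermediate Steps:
$A{\left(O \right)} = 48$ ($A{\left(O \right)} = 6 - -42 = 6 + 42 = 48$)
$Z{\left(G,b \right)} = 3 \left(-1 + G\right)^{2}$ ($Z{\left(G,b \right)} = 3 \left(G - 1\right)^{2} = 3 \left(-1 + G\right)^{2}$)
$j = -1110$ ($j = -22 - 1088 = -1110$)
$\frac{-2282 + 2708}{\left(\frac{536}{-2427} + \frac{j}{A{\left(28 \right)}}\right) + Z{\left(47,2 \right)}} = \frac{-2282 + 2708}{\left(\frac{536}{-2427} - \frac{1110}{48}\right) + 3 \left(-1 + 47\right)^{2}} = \frac{426}{\left(536 \left(- \frac{1}{2427}\right) - \frac{185}{8}\right) + 3 \cdot 46^{2}} = \frac{426}{\left(- \frac{536}{2427} - \frac{185}{8}\right) + 3 \cdot 2116} = \frac{426}{- \frac{453283}{19416} + 6348} = \frac{426}{\frac{122799485}{19416}} = 426 \cdot \frac{19416}{122799485} = \frac{8271216}{122799485}$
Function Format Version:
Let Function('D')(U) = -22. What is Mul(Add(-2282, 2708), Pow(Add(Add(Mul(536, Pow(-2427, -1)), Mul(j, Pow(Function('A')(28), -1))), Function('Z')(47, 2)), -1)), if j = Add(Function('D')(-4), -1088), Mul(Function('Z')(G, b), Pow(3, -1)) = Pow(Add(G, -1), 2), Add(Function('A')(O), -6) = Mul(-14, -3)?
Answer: Rational(8271216, 122799485) ≈ 0.067356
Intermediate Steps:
Function('A')(O) = 48 (Function('A')(O) = Add(6, Mul(-14, -3)) = Add(6, 42) = 48)
Function('Z')(G, b) = Mul(3, Pow(Add(-1, G), 2)) (Function('Z')(G, b) = Mul(3, Pow(Add(G, -1), 2)) = Mul(3, Pow(Add(-1, G), 2)))
j = -1110 (j = Add(-22, -1088) = -1110)
Mul(Add(-2282, 2708), Pow(Add(Add(Mul(536, Pow(-2427, -1)), Mul(j, Pow(Function('A')(28), -1))), Function('Z')(47, 2)), -1)) = Mul(Add(-2282, 2708), Pow(Add(Add(Mul(536, Pow(-2427, -1)), Mul(-1110, Pow(48, -1))), Mul(3, Pow(Add(-1, 47), 2))), -1)) = Mul(426, Pow(Add(Add(Mul(536, Rational(-1, 2427)), Mul(-1110, Rational(1, 48))), Mul(3, Pow(46, 2))), -1)) = Mul(426, Pow(Add(Add(Rational(-536, 2427), Rational(-185, 8)), Mul(3, 2116)), -1)) = Mul(426, Pow(Add(Rational(-453283, 19416), 6348), -1)) = Mul(426, Pow(Rational(122799485, 19416), -1)) = Mul(426, Rational(19416, 122799485)) = Rational(8271216, 122799485)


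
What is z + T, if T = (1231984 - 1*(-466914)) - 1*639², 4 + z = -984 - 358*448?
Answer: 1129205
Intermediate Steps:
z = -161372 (z = -4 + (-984 - 358*448) = -4 + (-984 - 160384) = -4 - 161368 = -161372)
T = 1290577 (T = (1231984 + 466914) - 1*408321 = 1698898 - 408321 = 1290577)
z + T = -161372 + 1290577 = 1129205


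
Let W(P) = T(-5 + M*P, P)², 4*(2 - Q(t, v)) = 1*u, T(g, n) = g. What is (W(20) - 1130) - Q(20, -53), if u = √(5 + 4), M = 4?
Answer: 17975/4 ≈ 4493.8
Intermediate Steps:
u = 3 (u = √9 = 3)
Q(t, v) = 5/4 (Q(t, v) = 2 - 3/4 = 2 - ¼*3 = 2 - ¾ = 5/4)
W(P) = (-5 + 4*P)²
(W(20) - 1130) - Q(20, -53) = ((-5 + 4*20)² - 1130) - 1*5/4 = ((-5 + 80)² - 1130) - 5/4 = (75² - 1130) - 5/4 = (5625 - 1130) - 5/4 = 4495 - 5/4 = 17975/4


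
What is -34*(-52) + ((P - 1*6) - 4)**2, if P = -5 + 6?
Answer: 1849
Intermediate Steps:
P = 1
-34*(-52) + ((P - 1*6) - 4)**2 = -34*(-52) + ((1 - 1*6) - 4)**2 = 1768 + ((1 - 6) - 4)**2 = 1768 + (-5 - 4)**2 = 1768 + (-9)**2 = 1768 + 81 = 1849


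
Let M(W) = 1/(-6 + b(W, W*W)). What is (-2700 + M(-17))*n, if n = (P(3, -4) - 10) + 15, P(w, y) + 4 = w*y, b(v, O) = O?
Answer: 8405089/283 ≈ 29700.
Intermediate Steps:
P(w, y) = -4 + w*y
n = -11 (n = ((-4 + 3*(-4)) - 10) + 15 = ((-4 - 12) - 10) + 15 = (-16 - 10) + 15 = -26 + 15 = -11)
M(W) = 1/(-6 + W**2) (M(W) = 1/(-6 + W*W) = 1/(-6 + W**2))
(-2700 + M(-17))*n = (-2700 + 1/(-6 + (-17)**2))*(-11) = (-2700 + 1/(-6 + 289))*(-11) = (-2700 + 1/283)*(-11) = -764099/283*(-11) = 8405089/283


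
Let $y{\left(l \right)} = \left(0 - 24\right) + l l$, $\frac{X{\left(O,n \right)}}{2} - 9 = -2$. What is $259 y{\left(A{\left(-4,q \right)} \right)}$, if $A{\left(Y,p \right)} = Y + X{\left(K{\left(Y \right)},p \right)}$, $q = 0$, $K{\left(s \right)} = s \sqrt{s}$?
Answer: $19684$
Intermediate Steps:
$K{\left(s \right)} = s^{\frac{3}{2}}$
$X{\left(O,n \right)} = 14$ ($X{\left(O,n \right)} = 18 + 2 \left(-2\right) = 18 - 4 = 14$)
$A{\left(Y,p \right)} = 14 + Y$ ($A{\left(Y,p \right)} = Y + 14 = 14 + Y$)
$y{\left(l \right)} = -24 + l^{2}$ ($y{\left(l \right)} = \left(0 - 24\right) + l^{2} = -24 + l^{2}$)
$259 y{\left(A{\left(-4,q \right)} \right)} = 259 \left(-24 + \left(14 - 4\right)^{2}\right) = 259 \left(-24 + 10^{2}\right) = 259 \left(-24 + 100\right) = 259 \cdot 76 = 19684$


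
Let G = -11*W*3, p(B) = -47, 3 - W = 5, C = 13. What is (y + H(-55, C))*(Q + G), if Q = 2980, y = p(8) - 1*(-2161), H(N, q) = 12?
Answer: 6475796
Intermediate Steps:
W = -2 (W = 3 - 1*5 = 3 - 5 = -2)
y = 2114 (y = -47 - 1*(-2161) = -47 + 2161 = 2114)
G = 66 (G = -11*(-2)*3 = 22*3 = 66)
(y + H(-55, C))*(Q + G) = (2114 + 12)*(2980 + 66) = 2126*3046 = 6475796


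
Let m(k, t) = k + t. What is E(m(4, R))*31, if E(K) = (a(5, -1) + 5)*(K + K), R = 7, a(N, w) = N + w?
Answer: 6138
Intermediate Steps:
E(K) = 18*K (E(K) = ((5 - 1) + 5)*(K + K) = (4 + 5)*(2*K) = 9*(2*K) = 18*K)
E(m(4, R))*31 = (18*(4 + 7))*31 = (18*11)*31 = 198*31 = 6138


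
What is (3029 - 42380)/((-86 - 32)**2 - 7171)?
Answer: -13117/2251 ≈ -5.8272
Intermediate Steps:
(3029 - 42380)/((-86 - 32)**2 - 7171) = -39351/((-118)**2 - 7171) = -39351/(13924 - 7171) = -39351/6753 = -39351*1/6753 = -13117/2251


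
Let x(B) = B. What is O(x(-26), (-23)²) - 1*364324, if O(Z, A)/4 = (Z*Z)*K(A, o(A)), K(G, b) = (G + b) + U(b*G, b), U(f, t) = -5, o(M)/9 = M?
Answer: 13926316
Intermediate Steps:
o(M) = 9*M
K(G, b) = -5 + G + b (K(G, b) = (G + b) - 5 = -5 + G + b)
O(Z, A) = 4*Z²*(-5 + 10*A) (O(Z, A) = 4*((Z*Z)*(-5 + A + 9*A)) = 4*(Z²*(-5 + 10*A)) = 4*Z²*(-5 + 10*A))
O(x(-26), (-23)²) - 1*364324 = (-26)²*(-20 + 40*(-23)²) - 1*364324 = 676*(-20 + 40*529) - 364324 = 676*(-20 + 21160) - 364324 = 676*21140 - 364324 = 14290640 - 364324 = 13926316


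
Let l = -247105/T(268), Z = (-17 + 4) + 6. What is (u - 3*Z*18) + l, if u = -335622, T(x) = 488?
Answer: -163846177/488 ≈ -3.3575e+5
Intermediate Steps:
Z = -7 (Z = -13 + 6 = -7)
l = -247105/488 ≈ -506.36
(u - 3*Z*18) + l = (-335622 - 3*(-7)*18) - 247105/488 = (-335622 + 21*18) - 247105/488 = (-335622 + 378) - 247105/488 = -335244 - 247105/488 = -163846177/488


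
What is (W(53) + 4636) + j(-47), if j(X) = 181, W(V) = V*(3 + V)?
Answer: 7785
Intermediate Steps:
(W(53) + 4636) + j(-47) = (53*(3 + 53) + 4636) + 181 = (53*56 + 4636) + 181 = (2968 + 4636) + 181 = 7604 + 181 = 7785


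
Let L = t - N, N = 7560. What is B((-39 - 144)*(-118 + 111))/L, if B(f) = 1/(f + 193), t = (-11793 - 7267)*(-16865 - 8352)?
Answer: 1/708446350040 ≈ 1.4115e-12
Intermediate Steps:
t = 480636020 (t = -19060*(-25217) = 480636020)
B(f) = 1/(193 + f)
L = 480628460 (L = 480636020 - 1*7560 = 480636020 - 7560 = 480628460)
B((-39 - 144)*(-118 + 111))/L = 1/((193 + (-39 - 144)*(-118 + 111))*480628460) = (1/480628460)/(193 - 183*(-7)) = (1/480628460)/(193 + 1281) = (1/480628460)/1474 = (1/1474)*(1/480628460) = 1/708446350040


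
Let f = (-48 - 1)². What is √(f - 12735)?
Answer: I*√10334 ≈ 101.66*I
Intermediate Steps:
f = 2401 (f = (-49)² = 2401)
√(f - 12735) = √(2401 - 12735) = √(-10334) = I*√10334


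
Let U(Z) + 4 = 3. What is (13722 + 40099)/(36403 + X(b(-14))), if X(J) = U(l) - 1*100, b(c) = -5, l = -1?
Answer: 53821/36302 ≈ 1.4826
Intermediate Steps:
U(Z) = -1 (U(Z) = -4 + 3 = -1)
X(J) = -101 (X(J) = -1 - 1*100 = -1 - 100 = -101)
(13722 + 40099)/(36403 + X(b(-14))) = (13722 + 40099)/(36403 - 101) = 53821/36302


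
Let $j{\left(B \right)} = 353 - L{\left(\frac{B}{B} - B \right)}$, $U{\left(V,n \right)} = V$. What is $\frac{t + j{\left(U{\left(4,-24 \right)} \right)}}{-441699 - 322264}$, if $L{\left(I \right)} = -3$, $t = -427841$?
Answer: $\frac{427485}{763963} \approx 0.55956$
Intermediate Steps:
$j{\left(B \right)} = 356$ ($j{\left(B \right)} = 353 - -3 = 353 + 3 = 356$)
$\frac{t + j{\left(U{\left(4,-24 \right)} \right)}}{-441699 - 322264} = \frac{-427841 + 356}{-441699 - 322264} = - \frac{427485}{-763963} = \left(-427485\right) \left(- \frac{1}{763963}\right) = \frac{427485}{763963}$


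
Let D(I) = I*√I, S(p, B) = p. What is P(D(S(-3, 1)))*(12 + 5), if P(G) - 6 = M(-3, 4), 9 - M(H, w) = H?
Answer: 306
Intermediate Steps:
D(I) = I^(3/2)
M(H, w) = 9 - H
P(G) = 18 (P(G) = 6 + (9 - 1*(-3)) = 6 + (9 + 3) = 6 + 12 = 18)
P(D(S(-3, 1)))*(12 + 5) = 18*(12 + 5) = 18*17 = 306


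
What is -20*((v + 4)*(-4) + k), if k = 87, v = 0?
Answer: -1420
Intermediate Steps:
-20*((v + 4)*(-4) + k) = -20*((0 + 4)*(-4) + 87) = -20*(4*(-4) + 87) = -20*(-16 + 87) = -20*71 = -1420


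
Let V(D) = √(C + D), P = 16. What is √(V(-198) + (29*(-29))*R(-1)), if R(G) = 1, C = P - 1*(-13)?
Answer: √(-841 + 13*I) ≈ 0.2241 + 29.001*I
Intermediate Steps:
C = 29 (C = 16 - 1*(-13) = 16 + 13 = 29)
V(D) = √(29 + D)
√(V(-198) + (29*(-29))*R(-1)) = √(√(29 - 198) + (29*(-29))*1) = √(√(-169) - 841*1) = √(13*I - 841) = √(-841 + 13*I)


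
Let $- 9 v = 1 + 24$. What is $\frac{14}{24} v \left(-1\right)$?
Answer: $\frac{175}{108} \approx 1.6204$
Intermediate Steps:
$v = - \frac{25}{9}$ ($v = - \frac{1 + 24}{9} = \left(- \frac{1}{9}\right) 25 = - \frac{25}{9} \approx -2.7778$)
$\frac{14}{24} v \left(-1\right) = \frac{14}{24} \left(- \frac{25}{9}\right) \left(-1\right) = 14 \cdot \frac{1}{24} \left(- \frac{25}{9}\right) \left(-1\right) = \frac{7}{12} \left(- \frac{25}{9}\right) \left(-1\right) = \left(- \frac{175}{108}\right) \left(-1\right) = \frac{175}{108}$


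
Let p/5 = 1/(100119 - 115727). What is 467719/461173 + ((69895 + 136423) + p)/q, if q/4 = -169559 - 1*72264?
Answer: 5576310055323737/6962556386477728 ≈ 0.80090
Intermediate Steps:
q = -967292 (q = 4*(-169559 - 1*72264) = 4*(-169559 - 72264) = 4*(-241823) = -967292)
p = -5/15608 (p = 5/(100119 - 115727) = 5/(-15608) = 5*(-1/15608) = -5/15608 ≈ -0.00032035)
467719/461173 + ((69895 + 136423) + p)/q = 467719/461173 + ((69895 + 136423) - 5/15608)/(-967292) = 467719*(1/461173) + (206318 - 5/15608)*(-1/967292) = 467719/461173 + (3220211339/15608)*(-1/967292) = 467719/461173 - 3220211339/15097493536 = 5576310055323737/6962556386477728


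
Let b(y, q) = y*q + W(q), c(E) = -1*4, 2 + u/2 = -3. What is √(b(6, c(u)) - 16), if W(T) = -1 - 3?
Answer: 2*I*√11 ≈ 6.6332*I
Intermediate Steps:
u = -10 (u = -4 + 2*(-3) = -4 - 6 = -10)
c(E) = -4
W(T) = -4
b(y, q) = -4 + q*y (b(y, q) = y*q - 4 = q*y - 4 = -4 + q*y)
√(b(6, c(u)) - 16) = √((-4 - 4*6) - 16) = √((-4 - 24) - 16) = √(-28 - 16) = √(-44) = 2*I*√11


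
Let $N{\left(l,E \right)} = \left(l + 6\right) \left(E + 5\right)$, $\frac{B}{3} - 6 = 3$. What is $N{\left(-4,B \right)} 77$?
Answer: $4928$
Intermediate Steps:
$B = 27$ ($B = 18 + 3 \cdot 3 = 18 + 9 = 27$)
$N{\left(l,E \right)} = \left(5 + E\right) \left(6 + l\right)$ ($N{\left(l,E \right)} = \left(6 + l\right) \left(5 + E\right) = \left(5 + E\right) \left(6 + l\right)$)
$N{\left(-4,B \right)} 77 = \left(30 + 5 \left(-4\right) + 6 \cdot 27 + 27 \left(-4\right)\right) 77 = \left(30 - 20 + 162 - 108\right) 77 = 64 \cdot 77 = 4928$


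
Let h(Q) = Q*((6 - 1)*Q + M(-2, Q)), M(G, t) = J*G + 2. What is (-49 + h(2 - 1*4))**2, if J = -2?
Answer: 1681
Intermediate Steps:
M(G, t) = 2 - 2*G (M(G, t) = -2*G + 2 = 2 - 2*G)
h(Q) = Q*(6 + 5*Q) (h(Q) = Q*((6 - 1)*Q + (2 - 2*(-2))) = Q*(5*Q + (2 + 4)) = Q*(5*Q + 6) = Q*(6 + 5*Q))
(-49 + h(2 - 1*4))**2 = (-49 + (2 - 1*4)*(6 + 5*(2 - 1*4)))**2 = (-49 + (2 - 4)*(6 + 5*(2 - 4)))**2 = (-49 - 2*(6 + 5*(-2)))**2 = (-49 - 2*(6 - 10))**2 = (-49 - 2*(-4))**2 = (-49 + 8)**2 = (-41)**2 = 1681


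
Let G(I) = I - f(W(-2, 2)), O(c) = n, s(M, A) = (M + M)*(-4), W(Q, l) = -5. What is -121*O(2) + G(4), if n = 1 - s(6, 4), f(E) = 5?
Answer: -5930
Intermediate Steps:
s(M, A) = -8*M (s(M, A) = (2*M)*(-4) = -8*M)
n = 49 (n = 1 - (-8)*6 = 1 - 1*(-48) = 1 + 48 = 49)
O(c) = 49
G(I) = -5 + I (G(I) = I - 1*5 = I - 5 = -5 + I)
-121*O(2) + G(4) = -121*49 + (-5 + 4) = -5929 - 1 = -5930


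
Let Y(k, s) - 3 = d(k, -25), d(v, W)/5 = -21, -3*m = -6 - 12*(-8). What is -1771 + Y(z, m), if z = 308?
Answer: -1873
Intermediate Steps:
m = -30 (m = -(-6 - 12*(-8))/3 = -(-6 + 96)/3 = -1/3*90 = -30)
d(v, W) = -105 (d(v, W) = 5*(-21) = -105)
Y(k, s) = -102 (Y(k, s) = 3 - 105 = -102)
-1771 + Y(z, m) = -1771 - 102 = -1873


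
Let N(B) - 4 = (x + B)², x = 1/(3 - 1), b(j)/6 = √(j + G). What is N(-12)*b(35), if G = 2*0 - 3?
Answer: 3270*√2 ≈ 4624.5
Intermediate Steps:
G = -3 (G = 0 - 3 = -3)
b(j) = 6*√(-3 + j) (b(j) = 6*√(j - 3) = 6*√(-3 + j))
x = ½ (x = 1/2 = ½ ≈ 0.50000)
N(B) = 4 + (½ + B)²
N(-12)*b(35) = (17/4 - 12 + (-12)²)*(6*√(-3 + 35)) = (17/4 - 12 + 144)*(6*√32) = 545*(6*(4*√2))/4 = 545*(24*√2)/4 = 3270*√2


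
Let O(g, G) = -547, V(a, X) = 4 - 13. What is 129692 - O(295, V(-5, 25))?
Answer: 130239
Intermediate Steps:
V(a, X) = -9
129692 - O(295, V(-5, 25)) = 129692 - 1*(-547) = 129692 + 547 = 130239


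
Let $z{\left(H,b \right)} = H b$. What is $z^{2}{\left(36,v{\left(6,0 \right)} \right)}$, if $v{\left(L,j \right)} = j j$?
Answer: $0$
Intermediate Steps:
$v{\left(L,j \right)} = j^{2}$
$z^{2}{\left(36,v{\left(6,0 \right)} \right)} = \left(36 \cdot 0^{2}\right)^{2} = \left(36 \cdot 0\right)^{2} = 0^{2} = 0$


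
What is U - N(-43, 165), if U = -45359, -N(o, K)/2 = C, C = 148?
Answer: -45063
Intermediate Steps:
N(o, K) = -296 (N(o, K) = -2*148 = -296)
U - N(-43, 165) = -45359 - 1*(-296) = -45359 + 296 = -45063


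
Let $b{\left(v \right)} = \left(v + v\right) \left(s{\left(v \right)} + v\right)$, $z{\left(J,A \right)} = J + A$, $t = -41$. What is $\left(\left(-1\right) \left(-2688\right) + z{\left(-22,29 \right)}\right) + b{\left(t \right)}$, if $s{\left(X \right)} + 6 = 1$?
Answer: $6467$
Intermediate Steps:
$s{\left(X \right)} = -5$ ($s{\left(X \right)} = -6 + 1 = -5$)
$z{\left(J,A \right)} = A + J$
$b{\left(v \right)} = 2 v \left(-5 + v\right)$ ($b{\left(v \right)} = \left(v + v\right) \left(-5 + v\right) = 2 v \left(-5 + v\right)$)
$\left(\left(-1\right) \left(-2688\right) + z{\left(-22,29 \right)}\right) + b{\left(t \right)} = \left(\left(-1\right) \left(-2688\right) + \left(29 - 22\right)\right) + 2 \left(-41\right) \left(-5 - 41\right) = \left(2688 + 7\right) + 2 \left(-41\right) \left(-46\right) = 2695 + 3772 = 6467$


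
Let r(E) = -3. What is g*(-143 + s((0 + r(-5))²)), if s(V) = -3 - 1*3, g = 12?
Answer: -1788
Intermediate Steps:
s(V) = -6 (s(V) = -3 - 3 = -6)
g*(-143 + s((0 + r(-5))²)) = 12*(-143 - 6) = 12*(-149) = -1788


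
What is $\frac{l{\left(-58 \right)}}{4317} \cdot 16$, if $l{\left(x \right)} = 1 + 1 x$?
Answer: $- \frac{304}{1439} \approx -0.21126$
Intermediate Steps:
$l{\left(x \right)} = 1 + x$
$\frac{l{\left(-58 \right)}}{4317} \cdot 16 = \frac{1 - 58}{4317} \cdot 16 = \left(-57\right) \frac{1}{4317} \cdot 16 = \left(- \frac{19}{1439}\right) 16 = - \frac{304}{1439}$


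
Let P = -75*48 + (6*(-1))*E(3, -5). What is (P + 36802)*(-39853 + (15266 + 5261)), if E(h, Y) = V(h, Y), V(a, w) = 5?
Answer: -641082072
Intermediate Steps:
E(h, Y) = 5
P = -3630 (P = -75*48 + (6*(-1))*5 = -3600 - 6*5 = -3600 - 30 = -3630)
(P + 36802)*(-39853 + (15266 + 5261)) = (-3630 + 36802)*(-39853 + (15266 + 5261)) = 33172*(-39853 + 20527) = 33172*(-19326) = -641082072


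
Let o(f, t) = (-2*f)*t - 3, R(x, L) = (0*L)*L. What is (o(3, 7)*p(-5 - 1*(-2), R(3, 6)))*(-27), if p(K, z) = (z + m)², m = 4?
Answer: 19440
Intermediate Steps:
R(x, L) = 0 (R(x, L) = 0*L = 0)
o(f, t) = -3 - 2*f*t (o(f, t) = -2*f*t - 3 = -3 - 2*f*t)
p(K, z) = (4 + z)² (p(K, z) = (z + 4)² = (4 + z)²)
(o(3, 7)*p(-5 - 1*(-2), R(3, 6)))*(-27) = ((-3 - 2*3*7)*(4 + 0)²)*(-27) = ((-3 - 42)*4²)*(-27) = -45*16*(-27) = -720*(-27) = 19440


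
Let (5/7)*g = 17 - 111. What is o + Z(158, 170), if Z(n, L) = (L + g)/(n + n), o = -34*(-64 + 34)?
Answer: 402948/395 ≈ 1020.1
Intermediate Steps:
g = -658/5 (g = 7*(17 - 111)/5 = (7/5)*(-94) = -658/5 ≈ -131.60)
o = 1020 (o = -34*(-30) = 1020)
Z(n, L) = (-658/5 + L)/(2*n) (Z(n, L) = (L - 658/5)/(n + n) = (-658/5 + L)/((2*n)) = (-658/5 + L)*(1/(2*n)) = (-658/5 + L)/(2*n))
o + Z(158, 170) = 1020 + (⅒)*(-658 + 5*170)/158 = 1020 + (⅒)*(1/158)*(-658 + 850) = 1020 + (⅒)*(1/158)*192 = 1020 + 48/395 = 402948/395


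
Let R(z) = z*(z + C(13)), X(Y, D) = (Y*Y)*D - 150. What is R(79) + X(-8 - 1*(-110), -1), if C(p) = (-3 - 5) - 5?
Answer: -5340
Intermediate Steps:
C(p) = -13 (C(p) = -8 - 5 = -13)
X(Y, D) = -150 + D*Y**2 (X(Y, D) = Y**2*D - 150 = D*Y**2 - 150 = -150 + D*Y**2)
R(z) = z*(-13 + z) (R(z) = z*(z - 13) = z*(-13 + z))
R(79) + X(-8 - 1*(-110), -1) = 79*(-13 + 79) + (-150 - (-8 - 1*(-110))**2) = 79*66 + (-150 - (-8 + 110)**2) = 5214 + (-150 - 1*102**2) = 5214 + (-150 - 1*10404) = 5214 + (-150 - 10404) = 5214 - 10554 = -5340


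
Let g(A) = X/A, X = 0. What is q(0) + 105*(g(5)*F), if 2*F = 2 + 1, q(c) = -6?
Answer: -6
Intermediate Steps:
F = 3/2 (F = (2 + 1)/2 = (½)*3 = 3/2 ≈ 1.5000)
g(A) = 0 (g(A) = 0/A = 0)
q(0) + 105*(g(5)*F) = -6 + 105*(0*(3/2)) = -6 + 105*0 = -6 + 0 = -6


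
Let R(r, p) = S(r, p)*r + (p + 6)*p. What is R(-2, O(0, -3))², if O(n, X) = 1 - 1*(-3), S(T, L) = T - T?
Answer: 1600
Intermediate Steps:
S(T, L) = 0
O(n, X) = 4 (O(n, X) = 1 + 3 = 4)
R(r, p) = p*(6 + p) (R(r, p) = 0*r + (p + 6)*p = 0 + (6 + p)*p = 0 + p*(6 + p) = p*(6 + p))
R(-2, O(0, -3))² = (4*(6 + 4))² = (4*10)² = 40² = 1600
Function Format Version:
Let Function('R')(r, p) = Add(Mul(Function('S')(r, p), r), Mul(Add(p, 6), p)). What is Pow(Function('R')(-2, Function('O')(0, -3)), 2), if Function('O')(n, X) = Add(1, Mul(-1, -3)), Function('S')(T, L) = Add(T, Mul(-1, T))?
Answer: 1600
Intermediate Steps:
Function('S')(T, L) = 0
Function('O')(n, X) = 4 (Function('O')(n, X) = Add(1, 3) = 4)
Function('R')(r, p) = Mul(p, Add(6, p)) (Function('R')(r, p) = Add(Mul(0, r), Mul(Add(p, 6), p)) = Add(0, Mul(Add(6, p), p)) = Add(0, Mul(p, Add(6, p))) = Mul(p, Add(6, p)))
Pow(Function('R')(-2, Function('O')(0, -3)), 2) = Pow(Mul(4, Add(6, 4)), 2) = Pow(Mul(4, 10), 2) = Pow(40, 2) = 1600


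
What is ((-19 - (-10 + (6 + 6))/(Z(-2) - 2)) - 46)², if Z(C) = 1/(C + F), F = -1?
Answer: 201601/49 ≈ 4114.3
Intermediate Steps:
Z(C) = 1/(-1 + C) (Z(C) = 1/(C - 1) = 1/(-1 + C))
((-19 - (-10 + (6 + 6))/(Z(-2) - 2)) - 46)² = ((-19 - (-10 + (6 + 6))/(1/(-1 - 2) - 2)) - 46)² = ((-19 - (-10 + 12)/(1/(-3) - 2)) - 46)² = ((-19 - 2/(-⅓ - 2)) - 46)² = ((-19 - 2/(-7/3)) - 46)² = ((-19 - 2*(-3)/7) - 46)² = ((-19 - 1*(-6/7)) - 46)² = ((-19 + 6/7) - 46)² = (-127/7 - 46)² = (-449/7)² = 201601/49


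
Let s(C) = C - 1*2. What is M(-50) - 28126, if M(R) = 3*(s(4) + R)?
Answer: -28270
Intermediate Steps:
s(C) = -2 + C (s(C) = C - 2 = -2 + C)
M(R) = 6 + 3*R (M(R) = 3*((-2 + 4) + R) = 3*(2 + R) = 6 + 3*R)
M(-50) - 28126 = (6 + 3*(-50)) - 28126 = (6 - 150) - 28126 = -144 - 28126 = -28270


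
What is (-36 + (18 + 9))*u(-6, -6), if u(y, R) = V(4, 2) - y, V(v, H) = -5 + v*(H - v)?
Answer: 63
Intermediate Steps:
u(y, R) = -13 - y (u(y, R) = (-5 - 1*4**2 + 2*4) - y = (-5 - 1*16 + 8) - y = (-5 - 16 + 8) - y = -13 - y)
(-36 + (18 + 9))*u(-6, -6) = (-36 + (18 + 9))*(-13 - 1*(-6)) = (-36 + 27)*(-13 + 6) = -9*(-7) = 63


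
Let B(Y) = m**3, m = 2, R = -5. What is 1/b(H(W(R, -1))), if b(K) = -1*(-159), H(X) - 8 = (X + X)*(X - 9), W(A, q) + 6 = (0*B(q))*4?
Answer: 1/159 ≈ 0.0062893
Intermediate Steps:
B(Y) = 8 (B(Y) = 2**3 = 8)
W(A, q) = -6 (W(A, q) = -6 + (0*8)*4 = -6 + 0*4 = -6 + 0 = -6)
H(X) = 8 + 2*X*(-9 + X) (H(X) = 8 + (X + X)*(X - 9) = 8 + (2*X)*(-9 + X) = 8 + 2*X*(-9 + X))
b(K) = 159
1/b(H(W(R, -1))) = 1/159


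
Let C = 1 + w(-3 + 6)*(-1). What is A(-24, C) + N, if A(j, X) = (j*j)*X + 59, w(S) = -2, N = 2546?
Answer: 4333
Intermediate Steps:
C = 3 (C = 1 - 2*(-1) = 1 + 2 = 3)
A(j, X) = 59 + X*j**2 (A(j, X) = j**2*X + 59 = X*j**2 + 59 = 59 + X*j**2)
A(-24, C) + N = (59 + 3*(-24)**2) + 2546 = (59 + 3*576) + 2546 = (59 + 1728) + 2546 = 1787 + 2546 = 4333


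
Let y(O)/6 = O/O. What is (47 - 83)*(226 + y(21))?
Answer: -8352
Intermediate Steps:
y(O) = 6 (y(O) = 6*(O/O) = 6*1 = 6)
(47 - 83)*(226 + y(21)) = (47 - 83)*(226 + 6) = -36*232 = -8352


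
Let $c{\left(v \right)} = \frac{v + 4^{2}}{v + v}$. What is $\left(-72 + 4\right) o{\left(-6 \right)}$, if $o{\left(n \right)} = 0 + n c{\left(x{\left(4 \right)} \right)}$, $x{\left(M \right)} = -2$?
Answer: $-1428$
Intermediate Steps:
$c{\left(v \right)} = \frac{16 + v}{2 v}$ ($c{\left(v \right)} = \frac{v + 16}{2 v} = \left(16 + v\right) \frac{1}{2 v} = \frac{16 + v}{2 v}$)
$o{\left(n \right)} = - \frac{7 n}{2}$ ($o{\left(n \right)} = 0 + n \frac{16 - 2}{2 \left(-2\right)} = 0 + n \frac{1}{2} \left(- \frac{1}{2}\right) 14 = 0 + n \left(- \frac{7}{2}\right) = 0 - \frac{7 n}{2} = - \frac{7 n}{2}$)
$\left(-72 + 4\right) o{\left(-6 \right)} = \left(-72 + 4\right) \left(\left(- \frac{7}{2}\right) \left(-6\right)\right) = \left(-68\right) 21 = -1428$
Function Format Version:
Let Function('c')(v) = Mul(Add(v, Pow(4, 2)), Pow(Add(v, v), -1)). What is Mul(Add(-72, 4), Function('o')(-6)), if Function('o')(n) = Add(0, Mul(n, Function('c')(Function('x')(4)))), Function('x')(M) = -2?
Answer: -1428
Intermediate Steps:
Function('c')(v) = Mul(Rational(1, 2), Pow(v, -1), Add(16, v)) (Function('c')(v) = Mul(Add(v, 16), Pow(Mul(2, v), -1)) = Mul(Add(16, v), Mul(Rational(1, 2), Pow(v, -1))) = Mul(Rational(1, 2), Pow(v, -1), Add(16, v)))
Function('o')(n) = Mul(Rational(-7, 2), n) (Function('o')(n) = Add(0, Mul(n, Mul(Rational(1, 2), Pow(-2, -1), Add(16, -2)))) = Add(0, Mul(n, Mul(Rational(1, 2), Rational(-1, 2), 14))) = Add(0, Mul(n, Rational(-7, 2))) = Add(0, Mul(Rational(-7, 2), n)) = Mul(Rational(-7, 2), n))
Mul(Add(-72, 4), Function('o')(-6)) = Mul(Add(-72, 4), Mul(Rational(-7, 2), -6)) = Mul(-68, 21) = -1428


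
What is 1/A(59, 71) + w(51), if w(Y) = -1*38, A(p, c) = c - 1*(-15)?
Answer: -3267/86 ≈ -37.988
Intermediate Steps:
A(p, c) = 15 + c (A(p, c) = c + 15 = 15 + c)
w(Y) = -38
1/A(59, 71) + w(51) = 1/(15 + 71) - 38 = 1/86 - 38 = -3267/86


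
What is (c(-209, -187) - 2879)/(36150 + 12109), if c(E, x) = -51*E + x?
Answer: 7593/48259 ≈ 0.15734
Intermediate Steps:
c(E, x) = x - 51*E
(c(-209, -187) - 2879)/(36150 + 12109) = ((-187 - 51*(-209)) - 2879)/(36150 + 12109) = ((-187 + 10659) - 2879)/48259 = (10472 - 2879)*(1/48259) = 7593*(1/48259) = 7593/48259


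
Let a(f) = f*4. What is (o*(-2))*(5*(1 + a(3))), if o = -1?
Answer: 130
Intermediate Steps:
a(f) = 4*f
(o*(-2))*(5*(1 + a(3))) = (-1*(-2))*(5*(1 + 4*3)) = 2*(5*(1 + 12)) = 2*(5*13) = 2*65 = 130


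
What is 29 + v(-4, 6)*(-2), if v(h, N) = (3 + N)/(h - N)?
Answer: 154/5 ≈ 30.800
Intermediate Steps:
v(h, N) = (3 + N)/(h - N)
29 + v(-4, 6)*(-2) = 29 + ((3 + 6)/(-4 - 1*6))*(-2) = 29 + (9/(-4 - 6))*(-2) = 29 + (9/(-10))*(-2) = 29 - ⅒*9*(-2) = 29 - 9/10*(-2) = 29 + 9/5 = 154/5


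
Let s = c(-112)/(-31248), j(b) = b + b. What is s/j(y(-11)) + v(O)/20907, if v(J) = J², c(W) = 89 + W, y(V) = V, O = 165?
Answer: 2079500971/1596960288 ≈ 1.3022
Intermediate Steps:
j(b) = 2*b
s = 23/31248 (s = (89 - 112)/(-31248) = -23*(-1/31248) = 23/31248 ≈ 0.00073605)
s/j(y(-11)) + v(O)/20907 = 23/(31248*((2*(-11)))) + 165²/20907 = (23/31248)/(-22) + 27225*(1/20907) = (23/31248)*(-1/22) + 3025/2323 = -23/687456 + 3025/2323 = 2079500971/1596960288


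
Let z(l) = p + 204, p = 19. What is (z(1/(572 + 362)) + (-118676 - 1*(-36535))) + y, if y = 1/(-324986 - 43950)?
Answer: -30222499249/368936 ≈ -81918.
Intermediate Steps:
z(l) = 223 (z(l) = 19 + 204 = 223)
y = -1/368936 (y = 1/(-368936) = -1/368936 ≈ -2.7105e-6)
(z(1/(572 + 362)) + (-118676 - 1*(-36535))) + y = (223 + (-118676 - 1*(-36535))) - 1/368936 = (223 + (-118676 + 36535)) - 1/368936 = (223 - 82141) - 1/368936 = -81918 - 1/368936 = -30222499249/368936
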